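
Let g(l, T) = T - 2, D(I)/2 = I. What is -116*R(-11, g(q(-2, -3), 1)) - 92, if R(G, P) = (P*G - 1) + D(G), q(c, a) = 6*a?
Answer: 1300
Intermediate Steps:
D(I) = 2*I
g(l, T) = -2 + T
R(G, P) = -1 + 2*G + G*P (R(G, P) = (P*G - 1) + 2*G = (G*P - 1) + 2*G = (-1 + G*P) + 2*G = -1 + 2*G + G*P)
-116*R(-11, g(q(-2, -3), 1)) - 92 = -116*(-1 + 2*(-11) - 11*(-2 + 1)) - 92 = -116*(-1 - 22 - 11*(-1)) - 92 = -116*(-1 - 22 + 11) - 92 = -116*(-12) - 92 = 1392 - 92 = 1300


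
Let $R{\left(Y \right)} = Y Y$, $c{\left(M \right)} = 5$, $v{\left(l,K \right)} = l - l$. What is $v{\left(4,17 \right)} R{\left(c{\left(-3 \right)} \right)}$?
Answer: $0$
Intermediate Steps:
$v{\left(l,K \right)} = 0$
$R{\left(Y \right)} = Y^{2}$
$v{\left(4,17 \right)} R{\left(c{\left(-3 \right)} \right)} = 0 \cdot 5^{2} = 0 \cdot 25 = 0$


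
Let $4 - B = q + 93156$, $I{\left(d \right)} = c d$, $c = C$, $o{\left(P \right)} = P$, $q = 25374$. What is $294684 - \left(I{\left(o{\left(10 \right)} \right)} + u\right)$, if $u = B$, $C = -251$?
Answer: $415720$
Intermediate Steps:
$c = -251$
$I{\left(d \right)} = - 251 d$
$B = -118526$ ($B = 4 - \left(25374 + 93156\right) = 4 - 118530 = -118526$)
$u = -118526$
$294684 - \left(I{\left(o{\left(10 \right)} \right)} + u\right) = 294684 - \left(\left(-251\right) 10 - 118526\right) = 294684 - \left(-2510 - 118526\right) = 294684 - -121036 = 294684 + 121036 = 415720$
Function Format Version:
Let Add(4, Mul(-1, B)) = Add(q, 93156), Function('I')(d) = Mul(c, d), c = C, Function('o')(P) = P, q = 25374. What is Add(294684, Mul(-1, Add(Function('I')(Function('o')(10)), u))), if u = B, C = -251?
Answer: 415720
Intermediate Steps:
c = -251
Function('I')(d) = Mul(-251, d)
B = -118526 (B = Add(4, Mul(-1, Add(25374, 93156))) = Add(4, Mul(-1, 118530)) = Add(4, -118530) = -118526)
u = -118526
Add(294684, Mul(-1, Add(Function('I')(Function('o')(10)), u))) = Add(294684, Mul(-1, Add(Mul(-251, 10), -118526))) = Add(294684, Mul(-1, Add(-2510, -118526))) = Add(294684, Mul(-1, -121036)) = Add(294684, 121036) = 415720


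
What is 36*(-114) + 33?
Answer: -4071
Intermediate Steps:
36*(-114) + 33 = -4104 + 33 = -4071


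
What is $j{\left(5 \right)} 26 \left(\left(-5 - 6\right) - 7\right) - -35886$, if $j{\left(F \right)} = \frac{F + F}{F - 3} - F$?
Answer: $35886$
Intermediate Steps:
$j{\left(F \right)} = - F + \frac{2 F}{-3 + F}$ ($j{\left(F \right)} = \frac{2 F}{-3 + F} - F = - F + \frac{2 F}{-3 + F}$)
$j{\left(5 \right)} 26 \left(\left(-5 - 6\right) - 7\right) - -35886 = \frac{5 \left(5 - 5\right)}{-3 + 5} \cdot 26 \left(\left(-5 - 6\right) - 7\right) - -35886 = \frac{5 \left(5 - 5\right)}{2} \cdot 26 \left(-11 - 7\right) + 35886 = 5 \cdot \frac{1}{2} \cdot 0 \cdot 26 \left(-18\right) + 35886 = 0 \cdot 26 \left(-18\right) + 35886 = 0 \left(-18\right) + 35886 = 0 + 35886 = 35886$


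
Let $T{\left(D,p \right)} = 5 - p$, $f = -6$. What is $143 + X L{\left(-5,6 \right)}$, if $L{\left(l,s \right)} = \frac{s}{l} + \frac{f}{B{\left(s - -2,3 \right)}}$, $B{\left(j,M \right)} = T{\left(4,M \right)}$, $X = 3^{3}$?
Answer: $\frac{148}{5} \approx 29.6$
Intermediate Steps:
$X = 27$
$B{\left(j,M \right)} = 5 - M$
$L{\left(l,s \right)} = -3 + \frac{s}{l}$ ($L{\left(l,s \right)} = \frac{s}{l} - \frac{6}{5 - 3} = \frac{s}{l} - \frac{6}{2} = \frac{s}{l} - 3 = -3 + \frac{s}{l}$)
$143 + X L{\left(-5,6 \right)} = 143 + 27 \left(-3 + \frac{6}{-5}\right) = 143 + 27 \left(-3 + 6 \left(- \frac{1}{5}\right)\right) = 143 + 27 \left(-3 - \frac{6}{5}\right) = 143 + 27 \left(- \frac{21}{5}\right) = 143 - \frac{567}{5} = \frac{148}{5}$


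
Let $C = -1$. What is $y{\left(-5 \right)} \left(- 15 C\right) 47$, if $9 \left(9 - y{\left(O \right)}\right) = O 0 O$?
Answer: $6345$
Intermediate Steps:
$y{\left(O \right)} = 9$ ($y{\left(O \right)} = 9 - \frac{O 0 O}{9} = 9 - \frac{0 O}{9} = 9 - 0 = 9 + 0 = 9$)
$y{\left(-5 \right)} \left(- 15 C\right) 47 = 9 \left(\left(-15\right) \left(-1\right)\right) 47 = 9 \cdot 15 \cdot 47 = 135 \cdot 47 = 6345$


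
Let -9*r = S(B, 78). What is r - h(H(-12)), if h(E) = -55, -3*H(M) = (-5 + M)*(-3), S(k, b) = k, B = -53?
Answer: 548/9 ≈ 60.889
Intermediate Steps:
H(M) = -5 + M (H(M) = -(-5 + M)*(-3)/3 = -(15 - 3*M)/3 = -5 + M)
r = 53/9 (r = -1/9*(-53) = 53/9 ≈ 5.8889)
r - h(H(-12)) = 53/9 - 1*(-55) = 53/9 + 55 = 548/9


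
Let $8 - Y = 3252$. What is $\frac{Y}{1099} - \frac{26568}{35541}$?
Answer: $- \frac{16054804}{4339951} \approx -3.6993$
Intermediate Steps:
$Y = -3244$ ($Y = 8 - 3252 = -3244$)
$\frac{Y}{1099} - \frac{26568}{35541} = - \frac{3244}{1099} - \frac{26568}{35541} = \left(-3244\right) \frac{1}{1099} - \frac{2952}{3949} = - \frac{3244}{1099} - \frac{2952}{3949} = - \frac{16054804}{4339951}$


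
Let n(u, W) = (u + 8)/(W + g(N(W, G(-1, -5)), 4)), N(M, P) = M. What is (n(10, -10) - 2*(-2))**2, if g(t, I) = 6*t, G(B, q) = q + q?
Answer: 17161/1225 ≈ 14.009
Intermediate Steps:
G(B, q) = 2*q
n(u, W) = (8 + u)/(7*W) (n(u, W) = (u + 8)/(W + 6*W) = (8 + u)/((7*W)) = (8 + u)*(1/(7*W)) = (8 + u)/(7*W))
(n(10, -10) - 2*(-2))**2 = ((1/7)*(8 + 10)/(-10) - 2*(-2))**2 = ((1/7)*(-1/10)*18 + 4)**2 = (-9/35 + 4)**2 = (131/35)**2 = 17161/1225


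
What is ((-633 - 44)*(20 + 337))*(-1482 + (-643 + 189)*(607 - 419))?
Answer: 20986822626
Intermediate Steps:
((-633 - 44)*(20 + 337))*(-1482 + (-643 + 189)*(607 - 419)) = (-677*357)*(-1482 - 454*188) = -241689*(-1482 - 85352) = -241689*(-86834) = 20986822626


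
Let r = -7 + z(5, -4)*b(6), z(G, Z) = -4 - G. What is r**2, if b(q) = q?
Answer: 3721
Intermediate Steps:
r = -61 (r = -7 + (-4 - 1*5)*6 = -7 + (-4 - 5)*6 = -7 - 9*6 = -7 - 54 = -61)
r**2 = (-61)**2 = 3721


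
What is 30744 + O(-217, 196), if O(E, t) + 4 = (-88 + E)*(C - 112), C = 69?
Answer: 43855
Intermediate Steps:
O(E, t) = 3780 - 43*E (O(E, t) = -4 + (-88 + E)*(69 - 112) = -4 + (-88 + E)*(-43) = -4 + (3784 - 43*E) = 3780 - 43*E)
30744 + O(-217, 196) = 30744 + (3780 - 43*(-217)) = 30744 + (3780 + 9331) = 30744 + 13111 = 43855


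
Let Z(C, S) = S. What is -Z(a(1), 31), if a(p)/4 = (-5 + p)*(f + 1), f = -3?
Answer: -31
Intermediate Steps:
a(p) = 40 - 8*p (a(p) = 4*((-5 + p)*(-3 + 1)) = 4*((-5 + p)*(-2)) = 4*(10 - 2*p) = 40 - 8*p)
-Z(a(1), 31) = -1*31 = -31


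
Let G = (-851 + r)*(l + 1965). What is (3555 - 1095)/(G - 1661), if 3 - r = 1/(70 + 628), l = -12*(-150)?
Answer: -1717080/2229681703 ≈ -0.00077010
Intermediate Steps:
l = 1800
r = 2093/698 (r = 3 - 1/(70 + 628) = 3 - 1/698 = 2093/698 ≈ 2.9986)
G = -2228522325/698 (G = (-851 + 2093/698)*(1800 + 1965) = -591905/698*3765 = -2228522325/698 ≈ -3.1927e+6)
(3555 - 1095)/(G - 1661) = (3555 - 1095)/(-2228522325/698 - 1661) = 2460/(-2229681703/698) = 2460*(-698/2229681703) = -1717080/2229681703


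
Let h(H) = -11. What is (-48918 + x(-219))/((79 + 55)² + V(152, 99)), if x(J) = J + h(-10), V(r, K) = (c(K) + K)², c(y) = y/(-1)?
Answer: -12287/4489 ≈ -2.7371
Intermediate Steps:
c(y) = -y (c(y) = y*(-1) = -y)
V(r, K) = 0 (V(r, K) = (-K + K)² = 0² = 0)
x(J) = -11 + J (x(J) = J - 11 = -11 + J)
(-48918 + x(-219))/((79 + 55)² + V(152, 99)) = (-48918 + (-11 - 219))/((79 + 55)² + 0) = (-48918 - 230)/(134² + 0) = -49148/(17956 + 0) = -49148/17956 = -49148*1/17956 = -12287/4489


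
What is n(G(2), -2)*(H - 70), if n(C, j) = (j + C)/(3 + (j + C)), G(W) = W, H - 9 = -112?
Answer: 0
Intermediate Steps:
H = -103 (H = 9 - 112 = -103)
n(C, j) = (C + j)/(3 + C + j) (n(C, j) = (C + j)/(3 + (C + j)) = (C + j)/(3 + C + j))
n(G(2), -2)*(H - 70) = ((2 - 2)/(3 + 2 - 2))*(-103 - 70) = (0/3)*(-173) = ((⅓)*0)*(-173) = 0*(-173) = 0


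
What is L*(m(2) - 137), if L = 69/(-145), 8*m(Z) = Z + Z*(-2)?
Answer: 37881/580 ≈ 65.312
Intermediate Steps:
m(Z) = -Z/8 (m(Z) = (Z + Z*(-2))/8 = (Z - 2*Z)/8 = (-Z)/8 = -Z/8)
L = -69/145 (L = 69*(-1/145) = -69/145 ≈ -0.47586)
L*(m(2) - 137) = -69*(-1/8*2 - 137)/145 = -69*(-1/4 - 137)/145 = -69/145*(-549/4) = 37881/580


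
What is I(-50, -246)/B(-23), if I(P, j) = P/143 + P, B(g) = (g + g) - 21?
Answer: 7200/9581 ≈ 0.75149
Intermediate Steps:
B(g) = -21 + 2*g (B(g) = 2*g - 21 = -21 + 2*g)
I(P, j) = 144*P/143 (I(P, j) = P/143 + P = 144*P/143)
I(-50, -246)/B(-23) = ((144/143)*(-50))/(-21 + 2*(-23)) = -7200/(143*(-21 - 46)) = -7200/143/(-67) = -7200/143*(-1/67) = 7200/9581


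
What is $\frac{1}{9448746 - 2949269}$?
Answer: $\frac{1}{6499477} \approx 1.5386 \cdot 10^{-7}$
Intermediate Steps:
$\frac{1}{9448746 - 2949269} = \frac{1}{6499477}$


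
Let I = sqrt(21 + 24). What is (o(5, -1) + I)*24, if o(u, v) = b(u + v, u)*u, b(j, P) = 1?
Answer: 120 + 72*sqrt(5) ≈ 281.00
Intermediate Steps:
o(u, v) = u (o(u, v) = 1*u = u)
I = 3*sqrt(5) (I = sqrt(45) = 3*sqrt(5) ≈ 6.7082)
(o(5, -1) + I)*24 = (5 + 3*sqrt(5))*24 = 120 + 72*sqrt(5)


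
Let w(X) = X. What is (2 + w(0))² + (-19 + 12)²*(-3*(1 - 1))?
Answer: 4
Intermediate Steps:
(2 + w(0))² + (-19 + 12)²*(-3*(1 - 1)) = (2 + 0)² + (-19 + 12)²*(-3*(1 - 1)) = 2² + (-7)²*(-3*0) = 4 + 49*0 = 4 + 0 = 4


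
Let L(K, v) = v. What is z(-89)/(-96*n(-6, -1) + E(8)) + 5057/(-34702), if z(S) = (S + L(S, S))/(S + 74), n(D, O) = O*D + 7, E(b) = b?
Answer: -25059289/161364300 ≈ -0.15530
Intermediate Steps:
n(D, O) = 7 + D*O (n(D, O) = D*O + 7 = 7 + D*O)
z(S) = 2*S/(74 + S) (z(S) = (S + S)/(S + 74) = (2*S)/(74 + S) = 2*S/(74 + S))
z(-89)/(-96*n(-6, -1) + E(8)) + 5057/(-34702) = (2*(-89)/(74 - 89))/(-96*(7 - 6*(-1)) + 8) + 5057/(-34702) = (2*(-89)/(-15))/(-96*(7 + 6) + 8) + 5057*(-1/34702) = (2*(-89)*(-1/15))/(-96*13 + 8) - 5057/34702 = 178/(15*(-1248 + 8)) - 5057/34702 = (178/15)/(-1240) - 5057/34702 = (178/15)*(-1/1240) - 5057/34702 = -89/9300 - 5057/34702 = -25059289/161364300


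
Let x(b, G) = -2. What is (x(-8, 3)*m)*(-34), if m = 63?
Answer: 4284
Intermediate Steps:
(x(-8, 3)*m)*(-34) = -2*63*(-34) = -126*(-34) = 4284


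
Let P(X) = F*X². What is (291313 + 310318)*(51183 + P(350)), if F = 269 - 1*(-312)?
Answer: 42850375626973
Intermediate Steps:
F = 581 (F = 269 + 312 = 581)
P(X) = 581*X²
(291313 + 310318)*(51183 + P(350)) = (291313 + 310318)*(51183 + 581*350²) = 601631*(51183 + 581*122500) = 601631*(51183 + 71172500) = 601631*71223683 = 42850375626973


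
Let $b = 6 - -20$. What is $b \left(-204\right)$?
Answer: $-5304$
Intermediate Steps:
$b = 26$ ($b = 6 + 20 = 26$)
$b \left(-204\right) = 26 \left(-204\right) = -5304$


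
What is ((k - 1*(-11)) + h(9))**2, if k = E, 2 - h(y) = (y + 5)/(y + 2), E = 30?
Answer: 210681/121 ≈ 1741.2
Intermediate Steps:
h(y) = 2 - (5 + y)/(2 + y) (h(y) = 2 - (y + 5)/(y + 2) = 2 - (5 + y)/(2 + y))
k = 30
((k - 1*(-11)) + h(9))**2 = ((30 - 1*(-11)) + (-1 + 9)/(2 + 9))**2 = ((30 + 11) + 8/11)**2 = (41 + (1/11)*8)**2 = (41 + 8/11)**2 = (459/11)**2 = 210681/121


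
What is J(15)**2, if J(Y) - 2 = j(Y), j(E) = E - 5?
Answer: 144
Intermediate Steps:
j(E) = -5 + E
J(Y) = -3 + Y (J(Y) = 2 + (-5 + Y) = -3 + Y)
J(15)**2 = (-3 + 15)**2 = 12**2 = 144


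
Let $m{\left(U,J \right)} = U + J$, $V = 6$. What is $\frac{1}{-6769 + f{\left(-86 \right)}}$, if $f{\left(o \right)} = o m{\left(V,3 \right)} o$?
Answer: $\frac{1}{59795} \approx 1.6724 \cdot 10^{-5}$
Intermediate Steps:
$m{\left(U,J \right)} = J + U$
$f{\left(o \right)} = 9 o^{2}$ ($f{\left(o \right)} = o \left(3 + 6\right) o = o 9 o = 9 o o = 9 o^{2}$)
$\frac{1}{-6769 + f{\left(-86 \right)}} = \frac{1}{-6769 + 9 \left(-86\right)^{2}} = \frac{1}{-6769 + 9 \cdot 7396} = \frac{1}{-6769 + 66564} = \frac{1}{59795}$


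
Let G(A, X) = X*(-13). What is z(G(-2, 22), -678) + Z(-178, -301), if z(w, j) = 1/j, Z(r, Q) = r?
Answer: -120685/678 ≈ -178.00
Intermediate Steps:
G(A, X) = -13*X
z(G(-2, 22), -678) + Z(-178, -301) = 1/(-678) - 178 = -1/678 - 178 = -120685/678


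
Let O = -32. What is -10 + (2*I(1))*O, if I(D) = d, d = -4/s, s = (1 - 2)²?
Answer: 246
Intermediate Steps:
s = 1 (s = (-1)² = 1)
d = -4 (d = -4/1 = -4*1 = -4)
I(D) = -4
-10 + (2*I(1))*O = -10 + (2*(-4))*(-32) = -10 - 8*(-32) = -10 + 256 = 246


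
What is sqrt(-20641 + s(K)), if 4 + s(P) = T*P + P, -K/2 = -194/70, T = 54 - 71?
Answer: 153*I*sqrt(1085)/35 ≈ 143.99*I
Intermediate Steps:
T = -17
K = 194/35 (K = -(-388)/70 = -2*(-97/35) = 194/35 ≈ 5.5429)
s(P) = -4 - 16*P (s(P) = -4 + (-17*P + P) = -4 - 16*P)
sqrt(-20641 + s(K)) = sqrt(-20641 + (-4 - 16*194/35)) = sqrt(-20641 + (-4 - 3104/35)) = sqrt(-20641 - 3244/35) = sqrt(-725679/35) = 153*I*sqrt(1085)/35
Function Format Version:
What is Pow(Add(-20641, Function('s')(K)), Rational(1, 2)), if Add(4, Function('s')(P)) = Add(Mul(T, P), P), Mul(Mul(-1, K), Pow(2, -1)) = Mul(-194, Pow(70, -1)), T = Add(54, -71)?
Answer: Mul(Rational(153, 35), I, Pow(1085, Rational(1, 2))) ≈ Mul(143.99, I)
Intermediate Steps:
T = -17
K = Rational(194, 35) (K = Mul(-2, Mul(-194, Pow(70, -1))) = Mul(-2, Mul(-194, Rational(1, 70))) = Mul(-2, Rational(-97, 35)) = Rational(194, 35) ≈ 5.5429)
Function('s')(P) = Add(-4, Mul(-16, P)) (Function('s')(P) = Add(-4, Add(Mul(-17, P), P)) = Add(-4, Mul(-16, P)))
Pow(Add(-20641, Function('s')(K)), Rational(1, 2)) = Pow(Add(-20641, Add(-4, Mul(-16, Rational(194, 35)))), Rational(1, 2)) = Pow(Add(-20641, Add(-4, Rational(-3104, 35))), Rational(1, 2)) = Pow(Add(-20641, Rational(-3244, 35)), Rational(1, 2)) = Pow(Rational(-725679, 35), Rational(1, 2)) = Mul(Rational(153, 35), I, Pow(1085, Rational(1, 2)))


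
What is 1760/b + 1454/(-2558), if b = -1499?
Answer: -3340813/1917221 ≈ -1.7425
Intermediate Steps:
1760/b + 1454/(-2558) = 1760/(-1499) + 1454/(-2558) = 1760*(-1/1499) + 1454*(-1/2558) = -1760/1499 - 727/1279 = -3340813/1917221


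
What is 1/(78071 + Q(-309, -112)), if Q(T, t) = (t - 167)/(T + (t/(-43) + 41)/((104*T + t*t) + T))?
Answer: 29380718/2293808563011 ≈ 1.2809e-5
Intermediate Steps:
Q(T, t) = (-167 + t)/(T + (41 - t/43)/(t**2 + 105*T)) (Q(T, t) = (-167 + t)/(T + (t*(-1/43) + 41)/((104*T + t**2) + T)) = (-167 + t)/(T + (-t/43 + 41)/((t**2 + 104*T) + T)) = (-167 + t)/(T + (41 - t/43)/(t**2 + 105*T)))
1/(78071 + Q(-309, -112)) = 1/(78071 + 43*((-112)**3 - 17535*(-309) - 167*(-112)**2 + 105*(-309)*(-112))/(1763 - 1*(-112) + 4515*(-309)**2 + 43*(-309)*(-112)**2)) = 1/(78071 + 43*(-1404928 + 5418315 - 167*12544 + 3633840)/(1763 + 112 + 4515*95481 + 43*(-309)*12544)) = 1/(78071 + 43*(-1404928 + 5418315 - 2094848 + 3633840)/(1763 + 112 + 431096715 - 166672128)) = 1/(78071 + 43*5552379/264426462) = 1/(78071 + 43*(1/264426462)*5552379) = 1/(78071 + 26528033/29380718) = 1/(2293808563011/29380718) = 29380718/2293808563011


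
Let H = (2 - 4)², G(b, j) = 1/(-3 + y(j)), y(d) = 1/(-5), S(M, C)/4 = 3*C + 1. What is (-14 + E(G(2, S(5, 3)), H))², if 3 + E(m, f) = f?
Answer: 169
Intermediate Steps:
S(M, C) = 4 + 12*C (S(M, C) = 4*(3*C + 1) = 4*(1 + 3*C) = 4 + 12*C)
y(d) = -⅕
G(b, j) = -5/16 (G(b, j) = 1/(-3 - ⅕) = 1/(-16/5) = -5/16)
H = 4 (H = (-2)² = 4)
E(m, f) = -3 + f
(-14 + E(G(2, S(5, 3)), H))² = (-14 + (-3 + 4))² = (-14 + 1)² = (-13)² = 169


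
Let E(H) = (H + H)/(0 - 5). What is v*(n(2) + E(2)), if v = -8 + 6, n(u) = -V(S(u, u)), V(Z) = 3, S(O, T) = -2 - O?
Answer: 38/5 ≈ 7.6000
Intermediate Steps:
n(u) = -3 (n(u) = -1*3 = -3)
E(H) = -2*H/5 (E(H) = (2*H)/(-5) = (2*H)*(-1/5) = -2*H/5)
v = -2
v*(n(2) + E(2)) = -2*(-3 - 2/5*2) = -2*(-3 - 4/5) = -2*(-19/5) = 38/5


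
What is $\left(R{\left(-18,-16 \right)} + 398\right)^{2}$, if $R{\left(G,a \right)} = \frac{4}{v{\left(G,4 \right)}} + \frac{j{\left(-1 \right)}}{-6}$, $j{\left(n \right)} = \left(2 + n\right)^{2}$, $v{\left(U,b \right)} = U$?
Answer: $\frac{51222649}{324} \approx 1.5809 \cdot 10^{5}$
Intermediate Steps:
$R{\left(G,a \right)} = - \frac{1}{6} + \frac{4}{G}$ ($R{\left(G,a \right)} = \frac{4}{G} + \frac{\left(2 - 1\right)^{2}}{-6} = \frac{4}{G} + 1^{2} \left(- \frac{1}{6}\right) = \frac{4}{G} + 1 \left(- \frac{1}{6}\right) = \frac{4}{G} - \frac{1}{6} = - \frac{1}{6} + \frac{4}{G}$)
$\left(R{\left(-18,-16 \right)} + 398\right)^{2} = \left(\frac{24 - -18}{6 \left(-18\right)} + 398\right)^{2} = \left(\frac{1}{6} \left(- \frac{1}{18}\right) \left(24 + 18\right) + 398\right)^{2} = \left(\frac{1}{6} \left(- \frac{1}{18}\right) 42 + 398\right)^{2} = \left(- \frac{7}{18} + 398\right)^{2} = \left(\frac{7157}{18}\right)^{2} = \frac{51222649}{324}$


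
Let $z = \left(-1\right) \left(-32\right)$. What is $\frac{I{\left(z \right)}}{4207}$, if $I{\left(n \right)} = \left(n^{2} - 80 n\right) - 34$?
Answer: $- \frac{1570}{4207} \approx -0.37319$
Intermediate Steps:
$z = 32$
$I{\left(n \right)} = -34 + n^{2} - 80 n$
$\frac{I{\left(z \right)}}{4207} = \frac{-34 + 32^{2} - 2560}{4207} = \left(-34 + 1024 - 2560\right) \frac{1}{4207} = \left(-1570\right) \frac{1}{4207} = - \frac{1570}{4207}$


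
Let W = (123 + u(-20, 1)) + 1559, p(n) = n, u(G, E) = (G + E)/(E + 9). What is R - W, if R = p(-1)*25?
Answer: -17051/10 ≈ -1705.1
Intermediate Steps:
u(G, E) = (E + G)/(9 + E)
W = 16801/10 (W = (123 + (1 - 20)/(9 + 1)) + 1559 = (123 - 19/10) + 1559 = 1211/10 + 1559 = 16801/10 ≈ 1680.1)
R = -25 (R = -1*25 = -25)
R - W = -25 - 1*16801/10 = -25 - 16801/10 = -17051/10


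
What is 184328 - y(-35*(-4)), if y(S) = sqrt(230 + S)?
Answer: 184328 - sqrt(370) ≈ 1.8431e+5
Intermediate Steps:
184328 - y(-35*(-4)) = 184328 - sqrt(230 - 35*(-4)) = 184328 - sqrt(230 + 140) = 184328 - sqrt(370)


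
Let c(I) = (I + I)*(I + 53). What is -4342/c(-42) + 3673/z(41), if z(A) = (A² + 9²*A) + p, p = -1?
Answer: 4184699/770154 ≈ 5.4336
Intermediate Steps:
c(I) = 2*I*(53 + I) (c(I) = (2*I)*(53 + I) = 2*I*(53 + I))
z(A) = -1 + A² + 81*A (z(A) = (A² + 9²*A) - 1 = (A² + 81*A) - 1 = -1 + A² + 81*A)
-4342/c(-42) + 3673/z(41) = -4342*(-1/(84*(53 - 42))) + 3673/(-1 + 41² + 81*41) = -4342/(2*(-42)*11) + 3673/(-1 + 1681 + 3321) = -4342/(-924) + 3673/5001 = -4342*(-1/924) + 3673*(1/5001) = 2171/462 + 3673/5001 = 4184699/770154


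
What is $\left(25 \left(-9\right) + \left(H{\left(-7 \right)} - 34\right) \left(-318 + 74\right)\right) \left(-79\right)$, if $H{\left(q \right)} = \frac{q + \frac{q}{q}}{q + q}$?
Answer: $- \frac{4405435}{7} \approx -6.2935 \cdot 10^{5}$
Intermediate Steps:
$H{\left(q \right)} = \frac{1 + q}{2 q}$ ($H{\left(q \right)} = \frac{q + 1}{2 q} = \left(1 + q\right) \frac{1}{2 q} = \frac{1 + q}{2 q}$)
$\left(25 \left(-9\right) + \left(H{\left(-7 \right)} - 34\right) \left(-318 + 74\right)\right) \left(-79\right) = \left(25 \left(-9\right) + \left(\frac{1 - 7}{2 \left(-7\right)} - 34\right) \left(-318 + 74\right)\right) \left(-79\right) = \left(-225 + \left(\frac{1}{2} \left(- \frac{1}{7}\right) \left(-6\right) - 34\right) \left(-244\right)\right) \left(-79\right) = \left(-225 + \left(\frac{3}{7} - 34\right) \left(-244\right)\right) \left(-79\right) = \left(-225 - - \frac{57340}{7}\right) \left(-79\right) = \left(-225 + \frac{57340}{7}\right) \left(-79\right) = \frac{55765}{7} \left(-79\right) = - \frac{4405435}{7}$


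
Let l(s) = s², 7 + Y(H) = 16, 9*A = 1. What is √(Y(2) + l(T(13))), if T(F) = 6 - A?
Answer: √3538/9 ≈ 6.6090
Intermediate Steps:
A = ⅑ (A = (⅑)*1 = ⅑ ≈ 0.11111)
Y(H) = 9 (Y(H) = -7 + 16 = 9)
T(F) = 53/9 (T(F) = 6 - 1*⅑ = 6 - ⅑ = 53/9)
√(Y(2) + l(T(13))) = √(9 + (53/9)²) = √(9 + 2809/81) = √(3538/81) = √3538/9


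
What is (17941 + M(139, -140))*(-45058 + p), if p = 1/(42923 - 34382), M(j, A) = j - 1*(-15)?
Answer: -6963686621815/8541 ≈ -8.1532e+8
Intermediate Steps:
M(j, A) = 15 + j (M(j, A) = j + 15 = 15 + j)
p = 1/8541 ≈ 0.00011708
(17941 + M(139, -140))*(-45058 + p) = (17941 + (15 + 139))*(-45058 + 1/8541) = (17941 + 154)*(-384840377/8541) = 18095*(-384840377/8541) = -6963686621815/8541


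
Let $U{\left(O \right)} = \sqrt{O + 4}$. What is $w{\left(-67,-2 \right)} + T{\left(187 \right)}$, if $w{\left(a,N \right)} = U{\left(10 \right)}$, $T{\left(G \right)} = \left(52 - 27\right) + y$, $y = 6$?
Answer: $31 + \sqrt{14} \approx 34.742$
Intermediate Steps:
$T{\left(G \right)} = 31$ ($T{\left(G \right)} = \left(52 - 27\right) + 6 = 25 + 6 = 31$)
$U{\left(O \right)} = \sqrt{4 + O}$
$w{\left(a,N \right)} = \sqrt{14}$ ($w{\left(a,N \right)} = \sqrt{4 + 10} = \sqrt{14}$)
$w{\left(-67,-2 \right)} + T{\left(187 \right)} = \sqrt{14} + 31 = 31 + \sqrt{14}$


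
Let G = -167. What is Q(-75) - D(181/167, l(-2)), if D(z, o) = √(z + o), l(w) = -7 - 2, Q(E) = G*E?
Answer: 12525 - I*√220774/167 ≈ 12525.0 - 2.8136*I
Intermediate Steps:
Q(E) = -167*E
l(w) = -9
D(z, o) = √(o + z)
Q(-75) - D(181/167, l(-2)) = -167*(-75) - √(-9 + 181/167) = 12525 - √(-9 + 181*(1/167)) = 12525 - √(-9 + 181/167) = 12525 - √(-1322/167) = 12525 - I*√220774/167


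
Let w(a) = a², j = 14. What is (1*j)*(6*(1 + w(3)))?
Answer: 840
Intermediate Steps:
(1*j)*(6*(1 + w(3))) = (1*14)*(6*(1 + 3²)) = 14*(6*(1 + 9)) = 14*(6*10) = 14*60 = 840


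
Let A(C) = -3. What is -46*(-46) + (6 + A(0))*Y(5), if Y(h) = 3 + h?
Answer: 2140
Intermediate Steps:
-46*(-46) + (6 + A(0))*Y(5) = -46*(-46) + (6 - 3)*(3 + 5) = 2116 + 3*8 = 2116 + 24 = 2140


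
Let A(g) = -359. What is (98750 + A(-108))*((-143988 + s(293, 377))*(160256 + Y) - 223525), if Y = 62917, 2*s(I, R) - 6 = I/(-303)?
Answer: -638660601286197393/202 ≈ -3.1617e+15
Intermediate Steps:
s(I, R) = 3 - I/606 (s(I, R) = 3 + (I/(-303))/2 = 3 + (I*(-1/303))/2 = 3 + (-I/303)/2 = 3 - I/606)
(98750 + A(-108))*((-143988 + s(293, 377))*(160256 + Y) - 223525) = (98750 - 359)*((-143988 + (3 - 1/606*293))*(160256 + 62917) - 223525) = 98391*((-143988 + (3 - 293/606))*223173 - 223525) = 98391*((-143988 + 1525/606)*223173 - 223525) = 98391*(-87255203/606*223173 - 223525) = 98391*(-6491001806373/202 - 223525) = 98391*(-6491046958423/202) = -638660601286197393/202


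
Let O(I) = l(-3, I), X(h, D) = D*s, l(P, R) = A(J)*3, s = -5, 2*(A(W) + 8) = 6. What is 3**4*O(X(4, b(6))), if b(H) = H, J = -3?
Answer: -1215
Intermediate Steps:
A(W) = -5 (A(W) = -8 + (1/2)*6 = -8 + 3 = -5)
l(P, R) = -15 (l(P, R) = -5*3 = -15)
X(h, D) = -5*D (X(h, D) = D*(-5) = -5*D)
O(I) = -15
3**4*O(X(4, b(6))) = 3**4*(-15) = 81*(-15) = -1215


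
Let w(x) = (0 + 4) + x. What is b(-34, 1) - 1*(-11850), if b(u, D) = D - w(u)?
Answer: 11881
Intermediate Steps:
w(x) = 4 + x
b(u, D) = -4 + D - u (b(u, D) = D - (4 + u) = D + (-4 - u) = -4 + D - u)
b(-34, 1) - 1*(-11850) = (-4 + 1 - 1*(-34)) - 1*(-11850) = (-4 + 1 + 34) + 11850 = 31 + 11850 = 11881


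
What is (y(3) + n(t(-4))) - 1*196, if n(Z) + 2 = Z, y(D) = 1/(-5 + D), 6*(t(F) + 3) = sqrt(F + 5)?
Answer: -604/3 ≈ -201.33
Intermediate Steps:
t(F) = -3 + sqrt(5 + F)/6 (t(F) = -3 + sqrt(F + 5)/6 = -3 + sqrt(5 + F)/6)
n(Z) = -2 + Z
(y(3) + n(t(-4))) - 1*196 = (1/(-5 + 3) + (-2 + (-3 + sqrt(5 - 4)/6))) - 1*196 = (1/(-2) + (-2 + (-3 + sqrt(1)/6))) - 196 = (-1/2 + (-2 + (-3 + (1/6)*1))) - 196 = (-1/2 + (-2 + (-3 + 1/6))) - 196 = (-1/2 + (-2 - 17/6)) - 196 = (-1/2 - 29/6) - 196 = -16/3 - 196 = -604/3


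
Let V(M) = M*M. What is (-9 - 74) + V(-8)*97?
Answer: 6125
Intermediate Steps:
V(M) = M**2
(-9 - 74) + V(-8)*97 = (-9 - 74) + (-8)**2*97 = -83 + 64*97 = -83 + 6208 = 6125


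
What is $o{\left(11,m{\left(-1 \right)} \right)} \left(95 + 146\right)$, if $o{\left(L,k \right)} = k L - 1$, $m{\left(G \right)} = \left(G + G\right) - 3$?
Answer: $-13496$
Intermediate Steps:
$m{\left(G \right)} = -3 + 2 G$ ($m{\left(G \right)} = 2 G - 3 = -3 + 2 G$)
$o{\left(L,k \right)} = -1 + L k$ ($o{\left(L,k \right)} = L k - 1 = -1 + L k$)
$o{\left(11,m{\left(-1 \right)} \right)} \left(95 + 146\right) = \left(-1 + 11 \left(-3 + 2 \left(-1\right)\right)\right) \left(95 + 146\right) = \left(-1 + 11 \left(-3 - 2\right)\right) 241 = \left(-1 + 11 \left(-5\right)\right) 241 = \left(-1 - 55\right) 241 = \left(-56\right) 241 = -13496$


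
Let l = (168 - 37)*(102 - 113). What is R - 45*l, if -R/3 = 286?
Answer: 63987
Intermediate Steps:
R = -858 (R = -3*286 = -858)
l = -1441 (l = 131*(-11) = -1441)
R - 45*l = -858 - 45*(-1441) = -858 + 64845 = 63987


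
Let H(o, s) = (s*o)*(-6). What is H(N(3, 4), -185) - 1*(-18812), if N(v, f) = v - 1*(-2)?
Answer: 24362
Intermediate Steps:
N(v, f) = 2 + v (N(v, f) = v + 2 = 2 + v)
H(o, s) = -6*o*s (H(o, s) = (o*s)*(-6) = -6*o*s)
H(N(3, 4), -185) - 1*(-18812) = -6*(2 + 3)*(-185) - 1*(-18812) = -6*5*(-185) + 18812 = 5550 + 18812 = 24362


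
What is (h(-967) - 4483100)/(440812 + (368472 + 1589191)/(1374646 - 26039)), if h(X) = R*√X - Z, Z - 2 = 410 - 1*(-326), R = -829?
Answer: -6046935313666/594484106547 - 1117995203*I*√967/594484106547 ≈ -10.172 - 0.058481*I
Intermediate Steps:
Z = 738 (Z = 2 + (410 - 1*(-326)) = 2 + (410 + 326) = 2 + 736 = 738)
h(X) = -738 - 829*√X (h(X) = -829*√X - 1*738 = -829*√X - 738 = -738 - 829*√X)
(h(-967) - 4483100)/(440812 + (368472 + 1589191)/(1374646 - 26039)) = ((-738 - 829*I*√967) - 4483100)/(440812 + (368472 + 1589191)/(1374646 - 26039)) = ((-738 - 829*I*√967) - 4483100)/(440812 + 1957663/1348607) = ((-738 - 829*I*√967) - 4483100)/(440812 + 1957663*(1/1348607)) = (-4483838 - 829*I*√967)/(440812 + 1957663/1348607) = (-4483838 - 829*I*√967)/(594484106547/1348607) = (-4483838 - 829*I*√967)*(1348607/594484106547) = -6046935313666/594484106547 - 1117995203*I*√967/594484106547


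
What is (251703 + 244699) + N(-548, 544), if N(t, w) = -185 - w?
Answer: 495673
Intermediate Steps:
(251703 + 244699) + N(-548, 544) = (251703 + 244699) + (-185 - 1*544) = 496402 + (-185 - 544) = 496402 - 729 = 495673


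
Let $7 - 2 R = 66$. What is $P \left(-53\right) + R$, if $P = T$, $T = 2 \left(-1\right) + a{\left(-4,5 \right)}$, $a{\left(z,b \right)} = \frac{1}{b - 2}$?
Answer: $\frac{353}{6} \approx 58.833$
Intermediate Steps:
$a{\left(z,b \right)} = \frac{1}{-2 + b}$
$R = - \frac{59}{2}$ ($R = \frac{7}{2} - 33 = - \frac{59}{2} \approx -29.5$)
$T = - \frac{5}{3}$ ($T = 2 \left(-1\right) + \frac{1}{-2 + 5} = -2 + \frac{1}{3} = - \frac{5}{3} \approx -1.6667$)
$P = - \frac{5}{3} \approx -1.6667$
$P \left(-53\right) + R = \left(- \frac{5}{3}\right) \left(-53\right) - \frac{59}{2} = \frac{265}{3} - \frac{59}{2} = \frac{353}{6}$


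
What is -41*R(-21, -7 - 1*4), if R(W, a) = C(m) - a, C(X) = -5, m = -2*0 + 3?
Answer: -246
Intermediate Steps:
m = 3 (m = 0 + 3 = 3)
R(W, a) = -5 - a
-41*R(-21, -7 - 1*4) = -41*(-5 - (-7 - 1*4)) = -41*(-5 - (-7 - 4)) = -41*(-5 - 1*(-11)) = -41*(-5 + 11) = -41*6 = -246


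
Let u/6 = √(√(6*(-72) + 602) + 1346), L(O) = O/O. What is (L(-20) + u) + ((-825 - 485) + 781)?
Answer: -528 + 6*√(1346 + √170) ≈ -306.81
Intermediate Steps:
L(O) = 1
u = 6*√(1346 + √170) (u = 6*√(√(6*(-72) + 602) + 1346) = 6*√(√(-432 + 602) + 1346) = 6*√(√170 + 1346) = 6*√(1346 + √170) ≈ 221.19)
(L(-20) + u) + ((-825 - 485) + 781) = (1 + 6*√(1346 + √170)) + ((-825 - 485) + 781) = (1 + 6*√(1346 + √170)) + (-1310 + 781) = (1 + 6*√(1346 + √170)) - 529 = -528 + 6*√(1346 + √170)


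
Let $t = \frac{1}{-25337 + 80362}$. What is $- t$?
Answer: $- \frac{1}{55025} \approx -1.8174 \cdot 10^{-5}$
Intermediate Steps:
$t = \frac{1}{55025} \approx 1.8174 \cdot 10^{-5}$
$- t = \left(-1\right) \frac{1}{55025} = - \frac{1}{55025}$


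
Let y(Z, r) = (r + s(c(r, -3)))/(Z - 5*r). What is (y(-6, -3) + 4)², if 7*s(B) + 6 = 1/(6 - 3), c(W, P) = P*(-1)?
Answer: 456976/35721 ≈ 12.793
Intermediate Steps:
c(W, P) = -P
s(B) = -17/21 (s(B) = -6/7 + 1/(7*(6 - 3)) = -6/7 + (⅐)/3 = -6/7 + (⅐)*(⅓) = -6/7 + 1/21 = -17/21)
y(Z, r) = (-17/21 + r)/(Z - 5*r) (y(Z, r) = (r - 17/21)/(Z - 5*r) = (-17/21 + r)/(Z - 5*r))
(y(-6, -3) + 4)² = ((-17/21 - 3)/(-6 - 5*(-3)) + 4)² = (-80/21/(-6 + 15) + 4)² = (-80/21/9 + 4)² = ((⅑)*(-80/21) + 4)² = (-80/189 + 4)² = (676/189)² = 456976/35721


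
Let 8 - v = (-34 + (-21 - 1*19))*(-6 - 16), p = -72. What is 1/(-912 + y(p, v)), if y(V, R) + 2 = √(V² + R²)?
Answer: 457/897094 + 9*√2029/448547 ≈ 0.0014132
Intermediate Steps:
v = -1620 (v = 8 - (-34 + (-21 - 1*19))*(-6 - 16) = 8 - (-34 + (-21 - 19))*(-22) = 8 - (-34 - 40)*(-22) = 8 - (-74)*(-22) = 8 - 1*1628 = 8 - 1628 = -1620)
y(V, R) = -2 + √(R² + V²) (y(V, R) = -2 + √(V² + R²) = -2 + √(R² + V²))
1/(-912 + y(p, v)) = 1/(-912 + (-2 + √((-1620)² + (-72)²))) = 1/(-912 + (-2 + √(2624400 + 5184))) = 1/(-912 + (-2 + √2629584)) = 1/(-912 + (-2 + 36*√2029)) = 1/(-914 + 36*√2029)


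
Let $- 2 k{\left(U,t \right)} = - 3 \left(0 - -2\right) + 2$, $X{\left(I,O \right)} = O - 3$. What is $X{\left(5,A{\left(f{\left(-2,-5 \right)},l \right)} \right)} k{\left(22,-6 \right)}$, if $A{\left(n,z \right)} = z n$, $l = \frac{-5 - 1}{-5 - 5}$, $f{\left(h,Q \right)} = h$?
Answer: $- \frac{42}{5} \approx -8.4$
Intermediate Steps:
$l = \frac{3}{5}$ ($l = - \frac{6}{-10} = \left(-6\right) \left(- \frac{1}{10}\right) = \frac{3}{5} \approx 0.6$)
$A{\left(n,z \right)} = n z$
$X{\left(I,O \right)} = -3 + O$ ($X{\left(I,O \right)} = O - 3 = -3 + O$)
$k{\left(U,t \right)} = 2$ ($k{\left(U,t \right)} = - \frac{- 3 \left(0 - -2\right) + 2}{2} = - \frac{- 3 \left(0 + 2\right) + 2}{2} = - \frac{\left(-3\right) 2 + 2}{2} = - \frac{-6 + 2}{2} = \left(- \frac{1}{2}\right) \left(-4\right) = 2$)
$X{\left(5,A{\left(f{\left(-2,-5 \right)},l \right)} \right)} k{\left(22,-6 \right)} = \left(-3 - \frac{6}{5}\right) 2 = \left(- \frac{21}{5}\right) 2 = - \frac{42}{5}$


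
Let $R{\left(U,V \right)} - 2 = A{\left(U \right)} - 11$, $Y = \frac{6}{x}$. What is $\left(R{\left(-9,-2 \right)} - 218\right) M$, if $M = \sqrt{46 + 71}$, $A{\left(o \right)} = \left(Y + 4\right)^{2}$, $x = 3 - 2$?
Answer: $- 381 \sqrt{13} \approx -1373.7$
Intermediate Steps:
$x = 1$
$Y = 6$ ($Y = \frac{6}{1} = 6 \cdot 1 = 6$)
$A{\left(o \right)} = 100$ ($A{\left(o \right)} = \left(6 + 4\right)^{2} = 10^{2} = 100$)
$R{\left(U,V \right)} = 91$ ($R{\left(U,V \right)} = 2 + \left(100 - 11\right) = 2 + 89 = 91$)
$M = 3 \sqrt{13}$ ($M = \sqrt{117} = 3 \sqrt{13} \approx 10.817$)
$\left(R{\left(-9,-2 \right)} - 218\right) M = \left(91 - 218\right) 3 \sqrt{13} = - 127 \cdot 3 \sqrt{13} = - 381 \sqrt{13}$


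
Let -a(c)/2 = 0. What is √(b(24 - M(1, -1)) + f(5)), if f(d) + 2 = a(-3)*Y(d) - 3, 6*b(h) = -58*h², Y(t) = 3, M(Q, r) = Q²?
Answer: 2*I*√11517/3 ≈ 71.545*I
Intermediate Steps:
a(c) = 0 (a(c) = -2*0 = 0)
b(h) = -29*h²/3 (b(h) = (-58*h²)/6 = -29*h²/3)
f(d) = -5 (f(d) = -2 + (0*3 - 3) = -2 + (0 - 3) = -2 - 3 = -5)
√(b(24 - M(1, -1)) + f(5)) = √(-29*(24 - 1*1²)²/3 - 5) = √(-29*(24 - 1*1)²/3 - 5) = √(-29*(24 - 1)²/3 - 5) = √(-29/3*23² - 5) = √(-29/3*529 - 5) = √(-15341/3 - 5) = √(-15356/3) = 2*I*√11517/3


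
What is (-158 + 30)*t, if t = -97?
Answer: 12416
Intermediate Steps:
(-158 + 30)*t = (-158 + 30)*(-97) = -128*(-97) = 12416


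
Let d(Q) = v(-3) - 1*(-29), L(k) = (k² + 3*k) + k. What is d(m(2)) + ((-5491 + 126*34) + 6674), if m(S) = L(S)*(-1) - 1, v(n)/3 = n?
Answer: 5487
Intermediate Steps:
v(n) = 3*n
L(k) = k² + 4*k
m(S) = -1 - S*(4 + S) (m(S) = (S*(4 + S))*(-1) - 1 = -S*(4 + S) - 1 = -1 - S*(4 + S))
d(Q) = 20 (d(Q) = 3*(-3) - 1*(-29) = -9 + 29 = 20)
d(m(2)) + ((-5491 + 126*34) + 6674) = 20 + ((-5491 + 126*34) + 6674) = 20 + ((-5491 + 4284) + 6674) = 20 + (-1207 + 6674) = 20 + 5467 = 5487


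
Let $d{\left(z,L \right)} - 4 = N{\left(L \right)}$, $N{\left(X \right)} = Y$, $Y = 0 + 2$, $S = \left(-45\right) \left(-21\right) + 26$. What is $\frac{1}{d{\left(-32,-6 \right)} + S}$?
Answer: $\frac{1}{977} \approx 0.0010235$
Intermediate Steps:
$S = 971$ ($S = 945 + 26 = 971$)
$Y = 2$
$N{\left(X \right)} = 2$
$d{\left(z,L \right)} = 6$ ($d{\left(z,L \right)} = 4 + 2 = 6$)
$\frac{1}{d{\left(-32,-6 \right)} + S} = \frac{1}{6 + 971} = \frac{1}{977}$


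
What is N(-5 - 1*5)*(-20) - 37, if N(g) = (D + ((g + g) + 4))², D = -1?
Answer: -5817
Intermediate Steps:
N(g) = (3 + 2*g)² (N(g) = (-1 + ((g + g) + 4))² = (-1 + (2*g + 4))² = (-1 + (4 + 2*g))² = (3 + 2*g)²)
N(-5 - 1*5)*(-20) - 37 = (3 + 2*(-5 - 1*5))²*(-20) - 37 = (3 + 2*(-5 - 5))²*(-20) - 37 = (3 + 2*(-10))²*(-20) - 37 = (3 - 20)²*(-20) - 37 = (-17)²*(-20) - 37 = 289*(-20) - 37 = -5780 - 37 = -5817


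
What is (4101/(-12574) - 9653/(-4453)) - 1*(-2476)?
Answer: 138739361541/55992022 ≈ 2477.8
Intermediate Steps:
(4101/(-12574) - 9653/(-4453)) - 1*(-2476) = (4101*(-1/12574) - 9653*(-1/4453)) + 2476 = (-4101/12574 + 9653/4453) + 2476 = 103115069/55992022 + 2476 = 138739361541/55992022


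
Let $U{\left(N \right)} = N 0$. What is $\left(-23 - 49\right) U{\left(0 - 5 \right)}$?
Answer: $0$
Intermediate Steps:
$U{\left(N \right)} = 0$
$\left(-23 - 49\right) U{\left(0 - 5 \right)} = \left(-23 - 49\right) 0 = \left(-72\right) 0 = 0$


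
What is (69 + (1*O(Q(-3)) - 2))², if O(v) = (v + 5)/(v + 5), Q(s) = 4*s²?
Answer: 4624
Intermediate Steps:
O(v) = 1 (O(v) = (5 + v)/(5 + v) = 1)
(69 + (1*O(Q(-3)) - 2))² = (69 + (1*1 - 2))² = (69 + (1 - 2))² = (69 - 1)² = 68² = 4624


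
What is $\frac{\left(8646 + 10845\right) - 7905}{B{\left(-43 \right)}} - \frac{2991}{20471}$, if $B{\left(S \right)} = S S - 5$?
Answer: $\frac{115830801}{18874262} \approx 6.137$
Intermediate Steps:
$B{\left(S \right)} = -5 + S^{2}$ ($B{\left(S \right)} = S^{2} - 5 = -5 + S^{2}$)
$\frac{\left(8646 + 10845\right) - 7905}{B{\left(-43 \right)}} - \frac{2991}{20471} = \frac{\left(8646 + 10845\right) - 7905}{-5 + \left(-43\right)^{2}} - \frac{2991}{20471} = \frac{19491 - 7905}{-5 + 1849} - \frac{2991}{20471} = \frac{11586}{1844} - \frac{2991}{20471} = 11586 \cdot \frac{1}{1844} - \frac{2991}{20471} = \frac{5793}{922} - \frac{2991}{20471} = \frac{115830801}{18874262}$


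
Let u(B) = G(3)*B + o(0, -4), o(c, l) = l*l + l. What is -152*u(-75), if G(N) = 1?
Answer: 9576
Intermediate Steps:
o(c, l) = l + l**2 (o(c, l) = l**2 + l = l + l**2)
u(B) = 12 + B (u(B) = 1*B - 4*(1 - 4) = B - 4*(-3) = B + 12 = 12 + B)
-152*u(-75) = -152*(12 - 75) = -152*(-63) = 9576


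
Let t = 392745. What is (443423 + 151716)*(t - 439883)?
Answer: -28053662182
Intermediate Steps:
(443423 + 151716)*(t - 439883) = (443423 + 151716)*(392745 - 439883) = 595139*(-47138) = -28053662182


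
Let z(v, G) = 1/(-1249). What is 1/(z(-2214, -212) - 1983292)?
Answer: -1249/2477131709 ≈ -5.0421e-7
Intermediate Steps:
z(v, G) = -1/1249
1/(z(-2214, -212) - 1983292) = 1/(-1/1249 - 1983292) = 1/(-2477131709/1249) = -1249/2477131709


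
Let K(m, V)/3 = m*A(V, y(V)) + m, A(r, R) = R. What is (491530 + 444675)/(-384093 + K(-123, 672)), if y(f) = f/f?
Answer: -936205/384831 ≈ -2.4328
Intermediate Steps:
y(f) = 1
K(m, V) = 6*m (K(m, V) = 3*(m*1 + m) = 3*(m + m) = 3*(2*m) = 6*m)
(491530 + 444675)/(-384093 + K(-123, 672)) = (491530 + 444675)/(-384093 + 6*(-123)) = 936205/(-384093 - 738) = 936205/(-384831) = 936205*(-1/384831) = -936205/384831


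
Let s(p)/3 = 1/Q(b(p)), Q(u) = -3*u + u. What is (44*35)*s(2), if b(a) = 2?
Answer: -1155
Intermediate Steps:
Q(u) = -2*u
s(p) = -¾ (s(p) = 3/((-2*2)) = 3/(-4) = 3*(-¼) = -¾)
(44*35)*s(2) = (44*35)*(-¾) = 1540*(-¾) = -1155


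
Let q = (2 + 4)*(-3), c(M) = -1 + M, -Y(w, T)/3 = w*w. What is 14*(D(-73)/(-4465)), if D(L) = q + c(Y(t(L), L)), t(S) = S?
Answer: 224084/4465 ≈ 50.187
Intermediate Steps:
Y(w, T) = -3*w² (Y(w, T) = -3*w*w = -3*w²)
q = -18 (q = 6*(-3) = -18)
D(L) = -19 - 3*L² (D(L) = -18 + (-1 - 3*L²) = -19 - 3*L²)
14*(D(-73)/(-4465)) = 14*((-19 - 3*(-73)²)/(-4465)) = 14*((-19 - 3*5329)*(-1/4465)) = 14*((-19 - 15987)*(-1/4465)) = 14*(-16006*(-1/4465)) = 14*(16006/4465) = 224084/4465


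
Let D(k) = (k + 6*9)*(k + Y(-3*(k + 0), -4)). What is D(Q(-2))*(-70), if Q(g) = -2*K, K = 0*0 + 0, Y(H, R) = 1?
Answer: -3780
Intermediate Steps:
K = 0 (K = 0 + 0 = 0)
Q(g) = 0 (Q(g) = -2*0 = 0)
D(k) = (1 + k)*(54 + k) (D(k) = (k + 6*9)*(k + 1) = (k + 54)*(1 + k) = (54 + k)*(1 + k) = (1 + k)*(54 + k))
D(Q(-2))*(-70) = (54 + 0**2 + 55*0)*(-70) = (54 + 0 + 0)*(-70) = 54*(-70) = -3780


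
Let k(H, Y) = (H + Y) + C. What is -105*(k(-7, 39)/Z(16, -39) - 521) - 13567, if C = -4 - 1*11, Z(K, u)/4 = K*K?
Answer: 42123527/1024 ≈ 41136.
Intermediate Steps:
Z(K, u) = 4*K² (Z(K, u) = 4*(K*K) = 4*K²)
C = -15 (C = -4 - 11 = -15)
k(H, Y) = -15 + H + Y (k(H, Y) = (H + Y) - 15 = -15 + H + Y)
-105*(k(-7, 39)/Z(16, -39) - 521) - 13567 = -105*((-15 - 7 + 39)/((4*16²)) - 521) - 13567 = -105*(17/((4*256)) - 521) - 13567 = -105*(17/1024 - 521) - 13567 = -105*(-533487/1024) - 13567 = 56016135/1024 - 13567 = 42123527/1024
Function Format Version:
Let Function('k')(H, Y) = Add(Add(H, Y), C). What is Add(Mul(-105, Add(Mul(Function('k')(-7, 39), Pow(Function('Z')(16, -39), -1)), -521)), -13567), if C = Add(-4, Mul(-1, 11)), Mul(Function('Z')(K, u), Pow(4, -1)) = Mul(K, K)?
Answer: Rational(42123527, 1024) ≈ 41136.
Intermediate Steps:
Function('Z')(K, u) = Mul(4, Pow(K, 2)) (Function('Z')(K, u) = Mul(4, Mul(K, K)) = Mul(4, Pow(K, 2)))
C = -15 (C = Add(-4, -11) = -15)
Function('k')(H, Y) = Add(-15, H, Y) (Function('k')(H, Y) = Add(Add(H, Y), -15) = Add(-15, H, Y))
Add(Mul(-105, Add(Mul(Function('k')(-7, 39), Pow(Function('Z')(16, -39), -1)), -521)), -13567) = Add(Mul(-105, Add(Mul(Add(-15, -7, 39), Pow(Mul(4, Pow(16, 2)), -1)), -521)), -13567) = Add(Mul(-105, Add(Mul(17, Pow(Mul(4, 256), -1)), -521)), -13567) = Add(Mul(-105, Add(Mul(17, Pow(1024, -1)), -521)), -13567) = Add(Mul(-105, Add(Mul(17, Rational(1, 1024)), -521)), -13567) = Add(Mul(-105, Add(Rational(17, 1024), -521)), -13567) = Add(Mul(-105, Rational(-533487, 1024)), -13567) = Add(Rational(56016135, 1024), -13567) = Rational(42123527, 1024)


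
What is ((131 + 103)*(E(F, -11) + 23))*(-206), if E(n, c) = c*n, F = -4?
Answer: -3229668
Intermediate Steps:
((131 + 103)*(E(F, -11) + 23))*(-206) = ((131 + 103)*(-11*(-4) + 23))*(-206) = (234*(44 + 23))*(-206) = (234*67)*(-206) = 15678*(-206) = -3229668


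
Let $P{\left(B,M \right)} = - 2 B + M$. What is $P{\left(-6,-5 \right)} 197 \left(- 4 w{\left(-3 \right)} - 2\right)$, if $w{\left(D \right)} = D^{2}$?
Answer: $-52402$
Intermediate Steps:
$P{\left(B,M \right)} = M - 2 B$
$P{\left(-6,-5 \right)} 197 \left(- 4 w{\left(-3 \right)} - 2\right) = \left(-5 - -12\right) 197 \left(- 4 \left(-3\right)^{2} - 2\right) = \left(-5 + 12\right) 197 \left(\left(-4\right) 9 - 2\right) = 7 \cdot 197 \left(-36 - 2\right) = 7 \cdot 197 \left(-38\right) = 7 \left(-7486\right) = -52402$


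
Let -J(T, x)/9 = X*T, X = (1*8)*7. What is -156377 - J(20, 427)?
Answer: -146297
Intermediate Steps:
X = 56 (X = 8*7 = 56)
J(T, x) = -504*T
-156377 - J(20, 427) = -156377 - (-504)*20 = -156377 - 1*(-10080) = -156377 + 10080 = -146297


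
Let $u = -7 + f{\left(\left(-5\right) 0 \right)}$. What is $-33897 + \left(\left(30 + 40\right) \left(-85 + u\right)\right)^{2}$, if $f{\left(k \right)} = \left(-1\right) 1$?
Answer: $42346203$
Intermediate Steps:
$f{\left(k \right)} = -1$
$u = -8$ ($u = -7 - 1 = -8$)
$-33897 + \left(\left(30 + 40\right) \left(-85 + u\right)\right)^{2} = -33897 + \left(\left(30 + 40\right) \left(-85 - 8\right)\right)^{2} = -33897 + \left(70 \left(-93\right)\right)^{2} = -33897 + \left(-6510\right)^{2} = -33897 + 42380100 = 42346203$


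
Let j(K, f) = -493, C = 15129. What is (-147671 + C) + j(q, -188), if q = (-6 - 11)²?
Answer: -133035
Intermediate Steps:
q = 289 (q = (-17)² = 289)
(-147671 + C) + j(q, -188) = (-147671 + 15129) - 493 = -132542 - 493 = -133035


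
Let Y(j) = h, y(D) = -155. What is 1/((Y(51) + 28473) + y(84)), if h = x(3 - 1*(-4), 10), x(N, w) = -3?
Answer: 1/28315 ≈ 3.5317e-5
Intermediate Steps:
h = -3
Y(j) = -3
1/((Y(51) + 28473) + y(84)) = 1/((-3 + 28473) - 155) = 1/(28470 - 155) = 1/28315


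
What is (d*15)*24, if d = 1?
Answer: 360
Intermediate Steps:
(d*15)*24 = (1*15)*24 = 15*24 = 360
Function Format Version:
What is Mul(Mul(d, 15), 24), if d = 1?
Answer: 360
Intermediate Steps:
Mul(Mul(d, 15), 24) = Mul(Mul(1, 15), 24) = Mul(15, 24) = 360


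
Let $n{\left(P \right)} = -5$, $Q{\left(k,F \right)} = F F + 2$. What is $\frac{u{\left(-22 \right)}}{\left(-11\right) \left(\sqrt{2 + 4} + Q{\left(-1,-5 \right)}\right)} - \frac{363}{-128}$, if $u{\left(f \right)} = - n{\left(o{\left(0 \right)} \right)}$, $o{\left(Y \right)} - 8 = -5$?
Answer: $\frac{956553}{339328} + \frac{5 \sqrt{6}}{7953} \approx 2.8205$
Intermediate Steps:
$o{\left(Y \right)} = 3$ ($o{\left(Y \right)} = 8 - 5 = 3$)
$Q{\left(k,F \right)} = 2 + F^{2}$ ($Q{\left(k,F \right)} = F^{2} + 2 = 2 + F^{2}$)
$u{\left(f \right)} = 5$ ($u{\left(f \right)} = \left(-1\right) \left(-5\right) = 5$)
$\frac{u{\left(-22 \right)}}{\left(-11\right) \left(\sqrt{2 + 4} + Q{\left(-1,-5 \right)}\right)} - \frac{363}{-128} = \frac{5}{\left(-11\right) \left(\sqrt{2 + 4} + \left(2 + \left(-5\right)^{2}\right)\right)} - \frac{363}{-128} = \frac{5}{\left(-11\right) \left(\sqrt{6} + \left(2 + 25\right)\right)} - - \frac{363}{128} = \frac{5}{\left(-11\right) \left(\sqrt{6} + 27\right)} + \frac{363}{128} = \frac{5}{\left(-11\right) \left(27 + \sqrt{6}\right)} + \frac{363}{128} = \frac{5}{-297 - 11 \sqrt{6}} + \frac{363}{128} = \frac{363}{128} + \frac{5}{-297 - 11 \sqrt{6}}$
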